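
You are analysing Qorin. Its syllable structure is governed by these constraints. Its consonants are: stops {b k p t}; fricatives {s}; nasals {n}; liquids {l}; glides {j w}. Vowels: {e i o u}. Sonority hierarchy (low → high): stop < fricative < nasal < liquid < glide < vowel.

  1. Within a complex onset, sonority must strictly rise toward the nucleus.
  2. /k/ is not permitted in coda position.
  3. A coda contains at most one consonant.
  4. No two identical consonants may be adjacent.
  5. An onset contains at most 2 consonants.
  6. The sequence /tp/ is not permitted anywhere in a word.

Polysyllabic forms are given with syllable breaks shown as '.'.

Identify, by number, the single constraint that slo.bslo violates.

slo.bslo: syllable 2 onset /bsl/ has 3 consonants (> 2).
This is a violation of constraint 5: "An onset contains at most 2 consonants."
The remaining constraints (1, 2, 3, 4, 6) are satisfied.

5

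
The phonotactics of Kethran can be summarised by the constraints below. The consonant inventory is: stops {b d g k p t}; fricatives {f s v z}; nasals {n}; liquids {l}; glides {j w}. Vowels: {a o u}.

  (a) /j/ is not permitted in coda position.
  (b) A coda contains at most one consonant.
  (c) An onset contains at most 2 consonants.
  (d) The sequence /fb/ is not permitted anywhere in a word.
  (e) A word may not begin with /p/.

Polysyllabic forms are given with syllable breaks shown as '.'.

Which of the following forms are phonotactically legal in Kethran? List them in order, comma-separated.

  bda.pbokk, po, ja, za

ja, za

bda.pbokk — violates constraint (b): syllable 2 coda /kk/ has 2 consonants (> 1) → phonotactically illegal
po — violates constraint (e): word begins with /p/ → phonotactically illegal
ja — σ1 onset /j/, coda /∅/ ok → phonotactically legal
za — σ1 onset /z/, coda /∅/ ok → phonotactically legal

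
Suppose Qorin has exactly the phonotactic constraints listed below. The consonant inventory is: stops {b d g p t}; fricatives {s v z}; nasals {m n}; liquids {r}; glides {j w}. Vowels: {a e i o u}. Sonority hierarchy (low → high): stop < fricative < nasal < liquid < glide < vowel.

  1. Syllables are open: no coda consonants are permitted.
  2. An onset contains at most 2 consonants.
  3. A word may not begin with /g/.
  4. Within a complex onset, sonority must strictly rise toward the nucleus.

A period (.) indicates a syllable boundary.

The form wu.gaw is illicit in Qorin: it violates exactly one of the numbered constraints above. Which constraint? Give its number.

1

wu.gaw: syllable 2 coda /w/ has 1 consonant (> 0).
This is a violation of constraint 1: "Syllables are open: no coda consonants are permitted."
The remaining constraints (2, 3, 4) are satisfied.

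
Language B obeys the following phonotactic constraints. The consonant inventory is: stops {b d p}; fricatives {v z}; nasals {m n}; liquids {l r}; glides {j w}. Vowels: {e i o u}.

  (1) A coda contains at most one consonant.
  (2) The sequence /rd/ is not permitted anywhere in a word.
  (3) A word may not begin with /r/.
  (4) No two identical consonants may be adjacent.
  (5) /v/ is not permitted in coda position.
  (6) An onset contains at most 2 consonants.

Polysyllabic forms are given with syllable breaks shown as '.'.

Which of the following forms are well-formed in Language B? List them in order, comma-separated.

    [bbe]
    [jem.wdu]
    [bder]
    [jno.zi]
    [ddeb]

[bbe] — violates constraint 4: adjacent identical consonants /bb/ → ill-formed
[jem.wdu] — σ1 onset /j/, coda /m/ ok; σ2 onset /wd/ (2C), coda /∅/ ok → well-formed
[bder] — σ1 onset /bd/ (2C), coda /r/ ok → well-formed
[jno.zi] — σ1 onset /jn/ (2C), coda /∅/ ok; σ2 onset /z/, coda /∅/ ok → well-formed
[ddeb] — violates constraint 4: adjacent identical consonants /dd/ → ill-formed

[jem.wdu], [bder], [jno.zi]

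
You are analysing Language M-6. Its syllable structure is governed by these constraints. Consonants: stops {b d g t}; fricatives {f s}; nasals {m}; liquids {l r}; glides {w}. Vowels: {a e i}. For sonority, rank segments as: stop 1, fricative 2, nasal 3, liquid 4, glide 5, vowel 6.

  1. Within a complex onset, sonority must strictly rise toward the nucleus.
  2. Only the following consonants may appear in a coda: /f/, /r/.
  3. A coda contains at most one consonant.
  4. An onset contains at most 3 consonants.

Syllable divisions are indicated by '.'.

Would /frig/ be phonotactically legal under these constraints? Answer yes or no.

/frig/ — violates constraint 2: syllable 1 coda contains /g/, which is not a licensed coda consonant → phonotactically illegal

no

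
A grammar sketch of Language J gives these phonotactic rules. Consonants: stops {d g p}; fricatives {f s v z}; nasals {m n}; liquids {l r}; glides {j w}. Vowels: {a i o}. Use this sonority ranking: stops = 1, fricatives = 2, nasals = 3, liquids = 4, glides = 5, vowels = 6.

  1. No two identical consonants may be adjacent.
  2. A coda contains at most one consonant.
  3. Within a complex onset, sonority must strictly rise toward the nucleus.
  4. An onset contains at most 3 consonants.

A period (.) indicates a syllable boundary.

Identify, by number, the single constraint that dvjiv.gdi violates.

dvjiv.gdi: syllable 2 onset /gd/: /g/ (stop, 1) → /d/ (stop, 1) does not rise.
This is a violation of constraint 3: "Within a complex onset, sonority must strictly rise toward the nucleus."
The remaining constraints (1, 2, 4) are satisfied.

3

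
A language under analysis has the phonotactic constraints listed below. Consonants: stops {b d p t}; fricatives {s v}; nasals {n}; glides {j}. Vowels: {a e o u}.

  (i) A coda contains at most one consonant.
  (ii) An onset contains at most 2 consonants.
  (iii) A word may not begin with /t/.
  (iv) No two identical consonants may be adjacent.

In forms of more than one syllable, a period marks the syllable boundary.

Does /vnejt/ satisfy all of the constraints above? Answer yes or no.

no

/vnejt/ — violates constraint (i): syllable 1 coda /jt/ has 2 consonants (> 1) → ill-formed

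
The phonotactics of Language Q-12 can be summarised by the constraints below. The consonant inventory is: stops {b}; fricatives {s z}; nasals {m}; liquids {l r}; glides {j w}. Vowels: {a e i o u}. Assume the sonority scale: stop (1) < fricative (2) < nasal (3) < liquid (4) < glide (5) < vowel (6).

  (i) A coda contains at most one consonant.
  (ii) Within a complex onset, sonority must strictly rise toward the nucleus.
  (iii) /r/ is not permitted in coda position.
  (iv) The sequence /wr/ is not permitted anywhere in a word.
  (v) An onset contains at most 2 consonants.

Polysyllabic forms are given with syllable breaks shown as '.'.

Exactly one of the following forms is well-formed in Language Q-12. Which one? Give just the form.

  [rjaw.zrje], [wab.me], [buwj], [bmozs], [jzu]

[wab.me]

[rjaw.zrje] — violates constraint (v): syllable 2 onset /zrj/ has 3 consonants (> 2) → ill-formed
[wab.me] — σ1 onset /w/, coda /b/ ok; σ2 onset /m/, coda /∅/ ok → well-formed
[buwj] — violates constraint (i): syllable 1 coda /wj/ has 2 consonants (> 1) → ill-formed
[bmozs] — violates constraint (i): syllable 1 coda /zs/ has 2 consonants (> 1) → ill-formed
[jzu] — violates constraint (ii): syllable 1 onset /jz/: /j/ (glide, 5) → /z/ (fricative, 2) does not rise → ill-formed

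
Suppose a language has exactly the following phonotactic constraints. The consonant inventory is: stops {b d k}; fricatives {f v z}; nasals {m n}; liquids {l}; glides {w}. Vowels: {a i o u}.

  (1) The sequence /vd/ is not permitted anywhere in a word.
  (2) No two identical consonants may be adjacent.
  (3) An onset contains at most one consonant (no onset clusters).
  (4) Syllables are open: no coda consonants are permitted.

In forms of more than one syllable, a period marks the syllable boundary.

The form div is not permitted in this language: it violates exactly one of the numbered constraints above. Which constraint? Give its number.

4

div: syllable 1 coda /v/ has 1 consonant (> 0).
This is a violation of constraint 4: "Syllables are open: no coda consonants are permitted."
The remaining constraints (1, 2, 3) are satisfied.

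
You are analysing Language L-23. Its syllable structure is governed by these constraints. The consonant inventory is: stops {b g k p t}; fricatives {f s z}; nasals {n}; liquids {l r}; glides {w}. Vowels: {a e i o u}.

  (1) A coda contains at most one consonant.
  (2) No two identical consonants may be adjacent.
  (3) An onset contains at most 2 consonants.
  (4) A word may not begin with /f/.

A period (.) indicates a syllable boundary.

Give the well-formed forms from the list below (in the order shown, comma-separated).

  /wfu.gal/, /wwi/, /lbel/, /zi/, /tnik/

/wfu.gal/, /lbel/, /zi/, /tnik/

/wfu.gal/ — σ1 onset /wf/ (2C), coda /∅/ ok; σ2 onset /g/, coda /l/ ok → well-formed
/wwi/ — violates constraint 2: adjacent identical consonants /ww/ → ill-formed
/lbel/ — σ1 onset /lb/ (2C), coda /l/ ok → well-formed
/zi/ — σ1 onset /z/, coda /∅/ ok → well-formed
/tnik/ — σ1 onset /tn/ (2C), coda /k/ ok → well-formed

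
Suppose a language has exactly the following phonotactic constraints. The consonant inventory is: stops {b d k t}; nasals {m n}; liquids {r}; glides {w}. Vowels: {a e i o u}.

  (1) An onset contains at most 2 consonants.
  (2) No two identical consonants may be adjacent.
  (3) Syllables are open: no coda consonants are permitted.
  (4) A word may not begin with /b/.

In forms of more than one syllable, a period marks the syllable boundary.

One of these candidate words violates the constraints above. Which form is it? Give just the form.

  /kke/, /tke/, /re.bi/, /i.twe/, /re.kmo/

/kke/

/kke/ — violates constraint 2: adjacent identical consonants /kk/ → not permitted
/tke/ — σ1 onset /tk/ (2C), coda /∅/ ok → permitted
/re.bi/ — σ1 onset /r/, coda /∅/ ok; σ2 onset /b/, coda /∅/ ok → permitted
/i.twe/ — σ1 onset /∅/, coda /∅/ ok; σ2 onset /tw/ (2C), coda /∅/ ok → permitted
/re.kmo/ — σ1 onset /r/, coda /∅/ ok; σ2 onset /km/ (2C), coda /∅/ ok → permitted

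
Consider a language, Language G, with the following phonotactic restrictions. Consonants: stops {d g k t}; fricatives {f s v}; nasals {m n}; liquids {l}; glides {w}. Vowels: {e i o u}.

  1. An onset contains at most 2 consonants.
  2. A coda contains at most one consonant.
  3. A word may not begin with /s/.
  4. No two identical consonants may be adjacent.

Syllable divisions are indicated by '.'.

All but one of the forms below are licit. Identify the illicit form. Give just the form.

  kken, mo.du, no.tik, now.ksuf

kken — violates constraint 4: adjacent identical consonants /kk/ → illicit
mo.du — σ1 onset /m/, coda /∅/ ok; σ2 onset /d/, coda /∅/ ok → licit
no.tik — σ1 onset /n/, coda /∅/ ok; σ2 onset /t/, coda /k/ ok → licit
now.ksuf — σ1 onset /n/, coda /w/ ok; σ2 onset /ks/ (2C), coda /f/ ok → licit

kken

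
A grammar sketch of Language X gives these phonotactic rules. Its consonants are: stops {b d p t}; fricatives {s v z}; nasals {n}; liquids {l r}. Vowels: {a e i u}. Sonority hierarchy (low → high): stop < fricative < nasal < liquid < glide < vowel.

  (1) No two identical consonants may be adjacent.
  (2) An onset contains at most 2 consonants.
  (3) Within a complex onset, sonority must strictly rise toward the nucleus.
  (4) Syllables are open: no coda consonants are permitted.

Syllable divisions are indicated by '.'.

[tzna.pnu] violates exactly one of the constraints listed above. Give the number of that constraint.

[tzna.pnu]: syllable 1 onset /tzn/ has 3 consonants (> 2).
This is a violation of constraint 2: "An onset contains at most 2 consonants."
The remaining constraints (1, 3, 4) are satisfied.

2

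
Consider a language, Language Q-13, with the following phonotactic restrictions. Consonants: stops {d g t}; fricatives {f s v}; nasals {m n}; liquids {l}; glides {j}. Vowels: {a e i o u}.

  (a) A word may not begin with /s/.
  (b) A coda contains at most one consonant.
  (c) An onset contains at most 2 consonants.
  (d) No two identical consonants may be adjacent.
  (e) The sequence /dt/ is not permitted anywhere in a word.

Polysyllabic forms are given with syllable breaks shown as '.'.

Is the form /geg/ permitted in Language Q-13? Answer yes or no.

/geg/ — σ1 onset /g/, coda /g/ ok → permitted

yes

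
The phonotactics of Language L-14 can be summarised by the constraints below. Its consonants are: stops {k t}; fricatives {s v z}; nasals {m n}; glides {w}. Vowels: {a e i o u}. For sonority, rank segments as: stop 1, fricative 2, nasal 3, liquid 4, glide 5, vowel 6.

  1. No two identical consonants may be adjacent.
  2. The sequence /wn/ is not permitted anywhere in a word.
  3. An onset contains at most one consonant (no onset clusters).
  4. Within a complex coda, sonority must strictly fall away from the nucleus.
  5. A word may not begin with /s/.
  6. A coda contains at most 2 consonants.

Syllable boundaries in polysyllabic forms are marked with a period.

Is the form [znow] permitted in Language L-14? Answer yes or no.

no

[znow] — violates constraint 3: syllable 1 onset /zn/ has 2 consonants (> 1) → not permitted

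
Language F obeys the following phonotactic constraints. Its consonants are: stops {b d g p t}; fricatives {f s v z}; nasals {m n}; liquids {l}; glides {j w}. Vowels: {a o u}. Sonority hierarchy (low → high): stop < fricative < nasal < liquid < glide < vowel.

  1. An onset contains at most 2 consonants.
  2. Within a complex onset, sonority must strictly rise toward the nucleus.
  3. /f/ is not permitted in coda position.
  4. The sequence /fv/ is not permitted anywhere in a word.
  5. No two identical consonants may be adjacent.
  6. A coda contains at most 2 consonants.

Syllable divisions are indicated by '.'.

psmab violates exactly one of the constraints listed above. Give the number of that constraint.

psmab: syllable 1 onset /psm/ has 3 consonants (> 2).
This is a violation of constraint 1: "An onset contains at most 2 consonants."
The remaining constraints (2, 3, 4, 5, 6) are satisfied.

1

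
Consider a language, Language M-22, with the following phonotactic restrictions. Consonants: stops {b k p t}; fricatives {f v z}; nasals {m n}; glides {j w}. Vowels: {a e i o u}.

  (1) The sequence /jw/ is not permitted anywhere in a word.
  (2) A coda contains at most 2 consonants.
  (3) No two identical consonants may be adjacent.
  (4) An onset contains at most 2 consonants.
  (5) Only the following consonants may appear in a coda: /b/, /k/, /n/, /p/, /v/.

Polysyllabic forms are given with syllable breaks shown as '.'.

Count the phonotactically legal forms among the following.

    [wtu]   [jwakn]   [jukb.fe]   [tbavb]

[wtu] — σ1 onset /wt/ (2C), coda /∅/ ok → phonotactically legal
[jwakn] — violates constraint 1: contains banned sequence /jw/ → phonotactically illegal
[jukb.fe] — σ1 onset /j/, coda /kb/ (2C) ok; σ2 onset /f/, coda /∅/ ok → phonotactically legal
[tbavb] — σ1 onset /tb/ (2C), coda /vb/ (2C) ok → phonotactically legal
Phonotactically legal: [wtu], [jukb.fe], [tbavb] → 3.

3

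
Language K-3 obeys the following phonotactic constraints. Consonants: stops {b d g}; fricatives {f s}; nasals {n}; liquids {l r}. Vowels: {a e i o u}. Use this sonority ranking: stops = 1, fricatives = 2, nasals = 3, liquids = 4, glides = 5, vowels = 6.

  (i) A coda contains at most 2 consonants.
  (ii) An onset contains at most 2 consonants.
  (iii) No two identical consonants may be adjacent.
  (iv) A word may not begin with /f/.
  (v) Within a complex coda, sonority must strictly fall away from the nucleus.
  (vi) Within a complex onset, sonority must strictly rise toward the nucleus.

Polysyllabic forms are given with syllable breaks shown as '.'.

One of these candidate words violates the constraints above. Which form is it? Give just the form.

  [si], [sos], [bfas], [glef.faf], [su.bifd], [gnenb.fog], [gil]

[glef.faf]

[si] — σ1 onset /s/, coda /∅/ ok → licit
[sos] — σ1 onset /s/, coda /s/ ok → licit
[bfas] — σ1 onset /bf/ (1→2 rises), coda /s/ ok → licit
[glef.faf] — violates constraint (iii): adjacent identical consonants /ff/ → illicit
[su.bifd] — σ1 onset /s/, coda /∅/ ok; σ2 onset /b/, coda /fd/ (2→1 falls) ok → licit
[gnenb.fog] — σ1 onset /gn/ (1→3 rises), coda /nb/ (3→1 falls) ok; σ2 onset /f/, coda /g/ ok → licit
[gil] — σ1 onset /g/, coda /l/ ok → licit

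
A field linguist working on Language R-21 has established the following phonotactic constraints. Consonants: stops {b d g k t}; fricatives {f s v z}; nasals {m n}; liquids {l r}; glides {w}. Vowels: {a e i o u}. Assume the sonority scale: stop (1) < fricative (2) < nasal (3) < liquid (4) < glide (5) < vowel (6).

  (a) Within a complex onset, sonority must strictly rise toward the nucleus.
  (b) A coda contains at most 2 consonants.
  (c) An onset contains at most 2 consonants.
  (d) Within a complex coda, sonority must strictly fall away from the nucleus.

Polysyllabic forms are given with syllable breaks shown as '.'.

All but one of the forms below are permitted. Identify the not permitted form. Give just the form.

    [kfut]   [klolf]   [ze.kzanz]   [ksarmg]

[ksarmg]

[kfut] — σ1 onset /kf/ (1→2 rises), coda /t/ ok → permitted
[klolf] — σ1 onset /kl/ (1→4 rises), coda /lf/ (4→2 falls) ok → permitted
[ze.kzanz] — σ1 onset /z/, coda /∅/ ok; σ2 onset /kz/ (1→2 rises), coda /nz/ (3→2 falls) ok → permitted
[ksarmg] — violates constraint (b): syllable 1 coda /rmg/ has 3 consonants (> 2) → not permitted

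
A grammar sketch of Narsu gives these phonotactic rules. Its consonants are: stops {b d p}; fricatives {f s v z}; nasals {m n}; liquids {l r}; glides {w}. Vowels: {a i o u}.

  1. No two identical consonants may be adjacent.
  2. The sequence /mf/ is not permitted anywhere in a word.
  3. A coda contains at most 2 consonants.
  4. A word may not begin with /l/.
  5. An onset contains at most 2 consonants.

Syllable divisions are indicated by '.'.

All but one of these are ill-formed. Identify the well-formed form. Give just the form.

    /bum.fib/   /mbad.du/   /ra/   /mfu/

/ra/

/bum.fib/ — violates constraint 2: contains banned sequence /mf/ → ill-formed
/mbad.du/ — violates constraint 1: adjacent identical consonants /dd/ → ill-formed
/ra/ — σ1 onset /r/, coda /∅/ ok → well-formed
/mfu/ — violates constraint 2: contains banned sequence /mf/ → ill-formed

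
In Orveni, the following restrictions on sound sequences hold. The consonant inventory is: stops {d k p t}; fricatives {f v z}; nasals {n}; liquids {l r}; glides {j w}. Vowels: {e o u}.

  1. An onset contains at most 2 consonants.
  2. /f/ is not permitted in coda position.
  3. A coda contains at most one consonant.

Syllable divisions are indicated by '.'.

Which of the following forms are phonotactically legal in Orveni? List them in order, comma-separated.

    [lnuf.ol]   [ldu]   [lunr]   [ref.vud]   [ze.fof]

[ldu]

[lnuf.ol] — violates constraint 2: syllable 1 coda contains /f/ → phonotactically illegal
[ldu] — σ1 onset /ld/ (2C), coda /∅/ ok → phonotactically legal
[lunr] — violates constraint 3: syllable 1 coda /nr/ has 2 consonants (> 1) → phonotactically illegal
[ref.vud] — violates constraint 2: syllable 1 coda contains /f/ → phonotactically illegal
[ze.fof] — violates constraint 2: syllable 2 coda contains /f/ → phonotactically illegal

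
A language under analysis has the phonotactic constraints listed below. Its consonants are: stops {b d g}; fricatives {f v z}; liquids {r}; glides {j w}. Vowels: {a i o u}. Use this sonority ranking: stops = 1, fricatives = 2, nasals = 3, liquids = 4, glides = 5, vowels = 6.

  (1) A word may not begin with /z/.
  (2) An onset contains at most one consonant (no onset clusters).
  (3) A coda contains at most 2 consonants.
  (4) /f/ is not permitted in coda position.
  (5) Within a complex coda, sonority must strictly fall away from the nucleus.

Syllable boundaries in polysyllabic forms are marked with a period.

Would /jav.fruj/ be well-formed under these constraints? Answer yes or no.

no

/jav.fruj/ — violates constraint 2: syllable 2 onset /fr/ has 2 consonants (> 1) → ill-formed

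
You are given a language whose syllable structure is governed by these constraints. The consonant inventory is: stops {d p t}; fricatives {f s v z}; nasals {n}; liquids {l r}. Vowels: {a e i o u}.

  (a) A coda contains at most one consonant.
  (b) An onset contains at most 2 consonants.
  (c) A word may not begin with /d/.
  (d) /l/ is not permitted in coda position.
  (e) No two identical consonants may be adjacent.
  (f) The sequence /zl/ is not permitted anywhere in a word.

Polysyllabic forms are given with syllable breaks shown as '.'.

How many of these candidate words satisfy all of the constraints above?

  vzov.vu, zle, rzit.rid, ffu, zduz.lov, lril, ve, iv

vzov.vu — violates constraint (e): adjacent identical consonants /vv/ → illicit
zle — violates constraint (f): contains banned sequence /zl/ → illicit
rzit.rid — σ1 onset /rz/ (2C), coda /t/ ok; σ2 onset /r/, coda /d/ ok → licit
ffu — violates constraint (e): adjacent identical consonants /ff/ → illicit
zduz.lov — violates constraint (f): contains banned sequence /zl/ → illicit
lril — violates constraint (d): syllable 1 coda contains /l/ → illicit
ve — σ1 onset /v/, coda /∅/ ok → licit
iv — σ1 onset /∅/, coda /v/ ok → licit
Licit: rzit.rid, ve, iv → 3.

3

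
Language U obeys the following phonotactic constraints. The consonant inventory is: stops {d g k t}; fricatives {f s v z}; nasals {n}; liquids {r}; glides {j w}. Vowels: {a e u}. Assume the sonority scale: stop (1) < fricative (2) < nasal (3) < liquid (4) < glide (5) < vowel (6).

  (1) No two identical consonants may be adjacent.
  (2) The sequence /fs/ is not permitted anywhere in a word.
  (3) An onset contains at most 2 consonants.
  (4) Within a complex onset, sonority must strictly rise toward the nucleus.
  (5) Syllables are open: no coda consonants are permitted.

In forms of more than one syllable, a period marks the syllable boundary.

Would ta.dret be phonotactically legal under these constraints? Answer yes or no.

ta.dret — violates constraint 5: syllable 2 coda /t/ has 1 consonant (> 0) → phonotactically illegal

no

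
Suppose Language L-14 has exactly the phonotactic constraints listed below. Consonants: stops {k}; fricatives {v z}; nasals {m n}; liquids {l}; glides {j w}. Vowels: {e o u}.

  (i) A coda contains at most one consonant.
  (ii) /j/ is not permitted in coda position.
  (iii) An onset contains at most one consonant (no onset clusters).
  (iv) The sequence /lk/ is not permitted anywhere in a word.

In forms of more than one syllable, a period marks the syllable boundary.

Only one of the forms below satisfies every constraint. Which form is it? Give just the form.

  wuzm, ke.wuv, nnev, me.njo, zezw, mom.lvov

ke.wuv

wuzm — violates constraint (i): syllable 1 coda /zm/ has 2 consonants (> 1) → not permitted
ke.wuv — σ1 onset /k/, coda /∅/ ok; σ2 onset /w/, coda /v/ ok → permitted
nnev — violates constraint (iii): syllable 1 onset /nn/ has 2 consonants (> 1) → not permitted
me.njo — violates constraint (iii): syllable 2 onset /nj/ has 2 consonants (> 1) → not permitted
zezw — violates constraint (i): syllable 1 coda /zw/ has 2 consonants (> 1) → not permitted
mom.lvov — violates constraint (iii): syllable 2 onset /lv/ has 2 consonants (> 1) → not permitted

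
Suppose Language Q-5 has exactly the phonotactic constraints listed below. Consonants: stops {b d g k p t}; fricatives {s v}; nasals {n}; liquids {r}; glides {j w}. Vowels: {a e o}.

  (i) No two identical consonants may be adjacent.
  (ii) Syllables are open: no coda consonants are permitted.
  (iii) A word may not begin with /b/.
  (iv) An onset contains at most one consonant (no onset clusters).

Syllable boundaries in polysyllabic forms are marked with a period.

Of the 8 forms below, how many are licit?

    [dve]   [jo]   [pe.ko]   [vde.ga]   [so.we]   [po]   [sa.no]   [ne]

6

[dve] — violates constraint (iv): syllable 1 onset /dv/ has 2 consonants (> 1) → illicit
[jo] — σ1 onset /j/, coda /∅/ ok → licit
[pe.ko] — σ1 onset /p/, coda /∅/ ok; σ2 onset /k/, coda /∅/ ok → licit
[vde.ga] — violates constraint (iv): syllable 1 onset /vd/ has 2 consonants (> 1) → illicit
[so.we] — σ1 onset /s/, coda /∅/ ok; σ2 onset /w/, coda /∅/ ok → licit
[po] — σ1 onset /p/, coda /∅/ ok → licit
[sa.no] — σ1 onset /s/, coda /∅/ ok; σ2 onset /n/, coda /∅/ ok → licit
[ne] — σ1 onset /n/, coda /∅/ ok → licit
Licit: [jo], [pe.ko], [so.we], [po], [sa.no], [ne] → 6.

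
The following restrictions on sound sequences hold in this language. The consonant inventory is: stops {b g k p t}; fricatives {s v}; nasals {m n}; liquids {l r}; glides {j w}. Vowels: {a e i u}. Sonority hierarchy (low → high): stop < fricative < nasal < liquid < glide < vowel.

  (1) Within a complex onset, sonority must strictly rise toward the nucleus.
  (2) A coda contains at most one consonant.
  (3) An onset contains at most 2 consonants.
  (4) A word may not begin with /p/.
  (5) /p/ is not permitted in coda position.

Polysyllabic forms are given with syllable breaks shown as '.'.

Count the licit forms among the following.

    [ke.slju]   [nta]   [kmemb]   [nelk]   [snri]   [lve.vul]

0

[ke.slju] — violates constraint 3: syllable 2 onset /slj/ has 3 consonants (> 2) → illicit
[nta] — violates constraint 1: syllable 1 onset /nt/: /n/ (nasal, 3) → /t/ (stop, 1) does not rise → illicit
[kmemb] — violates constraint 2: syllable 1 coda /mb/ has 2 consonants (> 1) → illicit
[nelk] — violates constraint 2: syllable 1 coda /lk/ has 2 consonants (> 1) → illicit
[snri] — violates constraint 3: syllable 1 onset /snr/ has 3 consonants (> 2) → illicit
[lve.vul] — violates constraint 1: syllable 1 onset /lv/: /l/ (liquid, 4) → /v/ (fricative, 2) does not rise → illicit
No form is licit → 0.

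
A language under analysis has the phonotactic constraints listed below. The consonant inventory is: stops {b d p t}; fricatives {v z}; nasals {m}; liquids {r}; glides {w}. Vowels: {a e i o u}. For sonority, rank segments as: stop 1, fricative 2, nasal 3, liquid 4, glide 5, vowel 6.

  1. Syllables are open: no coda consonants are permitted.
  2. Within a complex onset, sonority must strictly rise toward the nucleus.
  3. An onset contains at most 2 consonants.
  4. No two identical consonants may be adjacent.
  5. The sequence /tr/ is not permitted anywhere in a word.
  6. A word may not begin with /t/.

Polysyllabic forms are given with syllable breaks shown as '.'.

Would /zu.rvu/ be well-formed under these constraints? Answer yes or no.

no

/zu.rvu/ — violates constraint 2: syllable 2 onset /rv/: /r/ (liquid, 4) → /v/ (fricative, 2) does not rise → ill-formed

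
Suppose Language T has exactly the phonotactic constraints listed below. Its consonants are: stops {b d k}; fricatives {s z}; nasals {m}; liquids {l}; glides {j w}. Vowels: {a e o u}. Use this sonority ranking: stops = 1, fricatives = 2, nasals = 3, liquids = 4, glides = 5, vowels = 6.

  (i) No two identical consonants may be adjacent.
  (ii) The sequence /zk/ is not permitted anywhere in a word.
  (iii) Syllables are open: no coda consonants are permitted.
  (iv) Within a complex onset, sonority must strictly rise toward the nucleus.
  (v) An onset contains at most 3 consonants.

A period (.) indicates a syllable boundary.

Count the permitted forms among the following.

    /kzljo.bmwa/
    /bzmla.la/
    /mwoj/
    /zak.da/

/kzljo.bmwa/ — violates constraint (v): syllable 1 onset /kzlj/ has 4 consonants (> 3) → not permitted
/bzmla.la/ — violates constraint (v): syllable 1 onset /bzml/ has 4 consonants (> 3) → not permitted
/mwoj/ — violates constraint (iii): syllable 1 coda /j/ has 1 consonant (> 0) → not permitted
/zak.da/ — violates constraint (iii): syllable 1 coda /k/ has 1 consonant (> 0) → not permitted
No form is permitted → 0.

0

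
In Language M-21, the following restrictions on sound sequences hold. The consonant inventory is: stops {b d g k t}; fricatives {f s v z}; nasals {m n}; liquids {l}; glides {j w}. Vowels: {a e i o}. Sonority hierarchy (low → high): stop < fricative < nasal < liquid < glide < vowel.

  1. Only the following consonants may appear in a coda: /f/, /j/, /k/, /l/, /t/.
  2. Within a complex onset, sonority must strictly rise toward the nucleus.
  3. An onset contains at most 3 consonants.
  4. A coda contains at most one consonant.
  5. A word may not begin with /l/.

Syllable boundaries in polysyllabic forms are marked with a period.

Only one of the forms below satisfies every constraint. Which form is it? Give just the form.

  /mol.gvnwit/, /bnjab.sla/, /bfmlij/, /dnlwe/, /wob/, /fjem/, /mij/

/mij/

/mol.gvnwit/ — violates constraint 3: syllable 2 onset /gvnw/ has 4 consonants (> 3) → not permitted
/bnjab.sla/ — violates constraint 1: syllable 1 coda contains /b/, which is not a licensed coda consonant → not permitted
/bfmlij/ — violates constraint 3: syllable 1 onset /bfml/ has 4 consonants (> 3) → not permitted
/dnlwe/ — violates constraint 3: syllable 1 onset /dnlw/ has 4 consonants (> 3) → not permitted
/wob/ — violates constraint 1: syllable 1 coda contains /b/, which is not a licensed coda consonant → not permitted
/fjem/ — violates constraint 1: syllable 1 coda contains /m/, which is not a licensed coda consonant → not permitted
/mij/ — σ1 onset /m/, coda /j/ ok → permitted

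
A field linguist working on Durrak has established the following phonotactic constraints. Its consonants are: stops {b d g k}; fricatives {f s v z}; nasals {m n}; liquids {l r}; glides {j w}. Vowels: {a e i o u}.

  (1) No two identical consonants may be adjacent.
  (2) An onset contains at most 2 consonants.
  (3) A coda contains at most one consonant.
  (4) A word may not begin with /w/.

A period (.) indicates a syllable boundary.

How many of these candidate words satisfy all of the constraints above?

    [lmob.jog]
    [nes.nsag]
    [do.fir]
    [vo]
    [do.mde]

5

[lmob.jog] — σ1 onset /lm/ (2C), coda /b/ ok; σ2 onset /j/, coda /g/ ok → well-formed
[nes.nsag] — σ1 onset /n/, coda /s/ ok; σ2 onset /ns/ (2C), coda /g/ ok → well-formed
[do.fir] — σ1 onset /d/, coda /∅/ ok; σ2 onset /f/, coda /r/ ok → well-formed
[vo] — σ1 onset /v/, coda /∅/ ok → well-formed
[do.mde] — σ1 onset /d/, coda /∅/ ok; σ2 onset /md/ (2C), coda /∅/ ok → well-formed
Well-formed: [lmob.jog], [nes.nsag], [do.fir], [vo], [do.mde] → 5.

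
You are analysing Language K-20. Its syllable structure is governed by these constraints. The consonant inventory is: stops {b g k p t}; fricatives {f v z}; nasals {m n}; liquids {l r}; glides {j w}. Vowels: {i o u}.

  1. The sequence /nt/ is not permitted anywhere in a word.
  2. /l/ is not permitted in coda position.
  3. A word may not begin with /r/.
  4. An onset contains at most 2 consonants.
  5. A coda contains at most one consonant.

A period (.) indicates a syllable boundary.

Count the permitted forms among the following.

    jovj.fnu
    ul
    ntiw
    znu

jovj.fnu — violates constraint 5: syllable 1 coda /vj/ has 2 consonants (> 1) → not permitted
ul — violates constraint 2: syllable 1 coda contains /l/ → not permitted
ntiw — violates constraint 1: contains banned sequence /nt/ → not permitted
znu — σ1 onset /zn/ (2C), coda /∅/ ok → permitted
Permitted: znu → 1.

1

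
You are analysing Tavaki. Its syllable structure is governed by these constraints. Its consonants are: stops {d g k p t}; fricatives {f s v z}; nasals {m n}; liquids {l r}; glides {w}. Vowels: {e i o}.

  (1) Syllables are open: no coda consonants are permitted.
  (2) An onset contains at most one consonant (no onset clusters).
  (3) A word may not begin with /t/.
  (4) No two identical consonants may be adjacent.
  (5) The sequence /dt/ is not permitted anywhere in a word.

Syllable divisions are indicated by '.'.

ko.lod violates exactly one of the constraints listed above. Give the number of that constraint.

1

ko.lod: syllable 2 coda /d/ has 1 consonant (> 0).
This is a violation of constraint 1: "Syllables are open: no coda consonants are permitted."
The remaining constraints (2, 3, 4, 5) are satisfied.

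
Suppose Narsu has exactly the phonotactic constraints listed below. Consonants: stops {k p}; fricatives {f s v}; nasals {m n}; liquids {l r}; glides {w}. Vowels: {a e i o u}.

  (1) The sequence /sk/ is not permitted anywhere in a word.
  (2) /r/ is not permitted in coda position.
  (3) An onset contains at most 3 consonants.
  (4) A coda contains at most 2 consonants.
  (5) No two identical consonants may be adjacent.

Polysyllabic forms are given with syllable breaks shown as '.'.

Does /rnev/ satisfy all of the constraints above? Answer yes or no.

/rnev/ — σ1 onset /rn/ (2C), coda /v/ ok → well-formed

yes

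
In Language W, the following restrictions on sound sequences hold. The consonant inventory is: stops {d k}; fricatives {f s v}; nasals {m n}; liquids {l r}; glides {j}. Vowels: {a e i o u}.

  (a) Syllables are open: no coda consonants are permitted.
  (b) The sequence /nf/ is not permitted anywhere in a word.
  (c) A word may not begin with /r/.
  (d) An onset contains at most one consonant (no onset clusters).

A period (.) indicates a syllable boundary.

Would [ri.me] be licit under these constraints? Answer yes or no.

no

[ri.me] — violates constraint (c): word begins with /r/ → illicit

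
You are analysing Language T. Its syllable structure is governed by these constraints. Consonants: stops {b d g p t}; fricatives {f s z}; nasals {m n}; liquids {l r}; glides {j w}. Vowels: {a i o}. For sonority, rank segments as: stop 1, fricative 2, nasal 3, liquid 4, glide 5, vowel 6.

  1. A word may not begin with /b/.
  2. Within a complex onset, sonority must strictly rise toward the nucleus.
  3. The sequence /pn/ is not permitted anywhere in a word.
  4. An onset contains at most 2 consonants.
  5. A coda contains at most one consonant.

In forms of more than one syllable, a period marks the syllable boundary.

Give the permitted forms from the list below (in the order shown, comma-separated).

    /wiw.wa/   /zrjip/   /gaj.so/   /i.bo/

/wiw.wa/ — σ1 onset /w/, coda /w/ ok; σ2 onset /w/, coda /∅/ ok → permitted
/zrjip/ — violates constraint 4: syllable 1 onset /zrj/ has 3 consonants (> 2) → not permitted
/gaj.so/ — σ1 onset /g/, coda /j/ ok; σ2 onset /s/, coda /∅/ ok → permitted
/i.bo/ — σ1 onset /∅/, coda /∅/ ok; σ2 onset /b/, coda /∅/ ok → permitted

/wiw.wa/, /gaj.so/, /i.bo/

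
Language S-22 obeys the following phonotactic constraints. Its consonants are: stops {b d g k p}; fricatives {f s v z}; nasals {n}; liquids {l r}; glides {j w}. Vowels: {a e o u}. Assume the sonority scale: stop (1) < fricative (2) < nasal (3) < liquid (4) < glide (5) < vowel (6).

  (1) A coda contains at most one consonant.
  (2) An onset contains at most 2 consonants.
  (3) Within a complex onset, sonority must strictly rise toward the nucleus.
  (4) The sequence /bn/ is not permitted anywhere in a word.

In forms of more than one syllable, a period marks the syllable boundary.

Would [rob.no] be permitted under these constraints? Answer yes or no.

no

[rob.no] — violates constraint 4: contains banned sequence /bn/ → not permitted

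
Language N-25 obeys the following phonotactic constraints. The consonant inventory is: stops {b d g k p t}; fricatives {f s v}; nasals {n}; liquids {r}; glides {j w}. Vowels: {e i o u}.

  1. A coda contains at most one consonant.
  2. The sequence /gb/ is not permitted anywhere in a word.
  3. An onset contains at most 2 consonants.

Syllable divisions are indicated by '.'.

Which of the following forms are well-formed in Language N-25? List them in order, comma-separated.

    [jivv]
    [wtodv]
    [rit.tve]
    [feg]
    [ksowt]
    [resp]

[jivv] — violates constraint 1: syllable 1 coda /vv/ has 2 consonants (> 1) → ill-formed
[wtodv] — violates constraint 1: syllable 1 coda /dv/ has 2 consonants (> 1) → ill-formed
[rit.tve] — σ1 onset /r/, coda /t/ ok; σ2 onset /tv/ (2C), coda /∅/ ok → well-formed
[feg] — σ1 onset /f/, coda /g/ ok → well-formed
[ksowt] — violates constraint 1: syllable 1 coda /wt/ has 2 consonants (> 1) → ill-formed
[resp] — violates constraint 1: syllable 1 coda /sp/ has 2 consonants (> 1) → ill-formed

[rit.tve], [feg]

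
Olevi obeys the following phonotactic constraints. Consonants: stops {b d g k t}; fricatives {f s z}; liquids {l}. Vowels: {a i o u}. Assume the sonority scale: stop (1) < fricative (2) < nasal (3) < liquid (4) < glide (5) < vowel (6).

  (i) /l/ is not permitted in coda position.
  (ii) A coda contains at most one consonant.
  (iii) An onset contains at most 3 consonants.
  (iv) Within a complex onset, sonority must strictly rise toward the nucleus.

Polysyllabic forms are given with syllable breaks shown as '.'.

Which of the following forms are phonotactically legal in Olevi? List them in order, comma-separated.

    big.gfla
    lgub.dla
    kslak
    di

big.gfla, kslak, di

big.gfla — σ1 onset /b/, coda /g/ ok; σ2 onset /gfl/ (1→2→4 rises), coda /∅/ ok → phonotactically legal
lgub.dla — violates constraint (iv): syllable 1 onset /lg/: /l/ (liquid, 4) → /g/ (stop, 1) does not rise → phonotactically illegal
kslak — σ1 onset /ksl/ (1→2→4 rises), coda /k/ ok → phonotactically legal
di — σ1 onset /d/, coda /∅/ ok → phonotactically legal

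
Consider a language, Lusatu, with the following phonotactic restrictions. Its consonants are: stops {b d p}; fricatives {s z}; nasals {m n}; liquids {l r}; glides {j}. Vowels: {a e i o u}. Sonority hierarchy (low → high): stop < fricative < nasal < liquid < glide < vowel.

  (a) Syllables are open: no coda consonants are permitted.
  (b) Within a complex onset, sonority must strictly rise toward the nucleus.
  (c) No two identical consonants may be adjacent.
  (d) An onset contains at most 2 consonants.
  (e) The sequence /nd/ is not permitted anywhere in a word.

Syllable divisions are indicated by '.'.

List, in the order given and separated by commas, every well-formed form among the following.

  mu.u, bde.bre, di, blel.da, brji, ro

mu.u, di, ro

mu.u — σ1 onset /m/, coda /∅/ ok; σ2 onset /∅/, coda /∅/ ok → well-formed
bde.bre — violates constraint (b): syllable 1 onset /bd/: /b/ (stop, 1) → /d/ (stop, 1) does not rise → ill-formed
di — σ1 onset /d/, coda /∅/ ok → well-formed
blel.da — violates constraint (a): syllable 1 coda /l/ has 1 consonant (> 0) → ill-formed
brji — violates constraint (d): syllable 1 onset /brj/ has 3 consonants (> 2) → ill-formed
ro — σ1 onset /r/, coda /∅/ ok → well-formed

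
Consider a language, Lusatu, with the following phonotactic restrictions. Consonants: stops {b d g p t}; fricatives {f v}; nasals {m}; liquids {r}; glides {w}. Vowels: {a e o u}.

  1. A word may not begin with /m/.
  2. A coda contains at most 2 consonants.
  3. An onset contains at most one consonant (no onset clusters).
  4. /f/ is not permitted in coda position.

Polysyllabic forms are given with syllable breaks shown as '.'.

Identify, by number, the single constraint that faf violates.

4

faf: syllable 1 coda contains /f/.
This is a violation of constraint 4: "/f/ is not permitted in coda position."
The remaining constraints (1, 2, 3) are satisfied.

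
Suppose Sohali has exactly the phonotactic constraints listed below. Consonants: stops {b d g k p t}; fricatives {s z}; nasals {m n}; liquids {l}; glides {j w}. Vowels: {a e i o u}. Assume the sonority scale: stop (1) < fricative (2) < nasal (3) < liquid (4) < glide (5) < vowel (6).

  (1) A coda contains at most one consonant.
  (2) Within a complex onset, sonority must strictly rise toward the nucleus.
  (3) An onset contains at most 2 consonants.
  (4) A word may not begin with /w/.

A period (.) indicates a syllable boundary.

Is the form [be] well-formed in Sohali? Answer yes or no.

yes

[be] — σ1 onset /b/, coda /∅/ ok → well-formed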